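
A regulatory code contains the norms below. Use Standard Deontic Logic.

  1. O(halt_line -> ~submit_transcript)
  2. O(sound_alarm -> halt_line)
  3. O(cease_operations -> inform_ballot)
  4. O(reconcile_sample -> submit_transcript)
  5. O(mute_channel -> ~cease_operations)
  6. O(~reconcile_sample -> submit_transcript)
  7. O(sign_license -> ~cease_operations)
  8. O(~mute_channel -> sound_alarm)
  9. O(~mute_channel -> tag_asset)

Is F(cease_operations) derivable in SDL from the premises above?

By case analysis on reconcile_sample: premise 4 gives O(reconcile_sample -> submit_transcript) and premise 6 gives O(~reconcile_sample -> submit_transcript), so O(submit_transcript) either way.
Premise 1 is O(halt_line -> ~submit_transcript); contrapositively O(submit_transcript -> ~halt_line). Since O(submit_transcript) holds, K gives O(~halt_line).
Premise 2 is O(sound_alarm -> halt_line); contrapositively O(~halt_line -> ~sound_alarm). Since O(~halt_line) holds, K gives O(~sound_alarm).
The contrapositive of premise 8 (O(~mute_channel -> sound_alarm)) is O(~sound_alarm -> mute_channel), and O(~sound_alarm) is already established, so O(mute_channel).
From O(mute_channel) and premise 5, O(mute_channel -> ~cease_operations), we obtain O(~cease_operations).
Premises 3, 7, 9 do not contribute to this derivation.
So O(~cease_operations) holds, i.e. F(cease_operations). The claim follows.

Yes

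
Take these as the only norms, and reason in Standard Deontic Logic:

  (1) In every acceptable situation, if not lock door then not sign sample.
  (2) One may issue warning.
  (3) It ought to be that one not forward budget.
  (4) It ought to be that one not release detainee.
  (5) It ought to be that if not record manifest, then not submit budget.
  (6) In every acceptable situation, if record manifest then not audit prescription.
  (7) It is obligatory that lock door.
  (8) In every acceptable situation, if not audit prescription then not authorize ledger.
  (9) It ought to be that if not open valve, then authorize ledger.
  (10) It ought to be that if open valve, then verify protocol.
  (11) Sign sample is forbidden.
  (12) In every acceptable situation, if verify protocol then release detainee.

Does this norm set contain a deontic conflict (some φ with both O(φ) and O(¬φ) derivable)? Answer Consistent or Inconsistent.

Premise 1 is O(¬lock_door → ¬sign_sample); even if O(¬sign_sample) held, inferring O(¬lock_door) would be affirming the consequent — invalid.
So O(¬lock_door) is not derivable, and the apparent clash with O(lock_door) does not arise.
A world satisfying every obligation exists (e.g. audit_prescription=true, authorize_ledger=true, forward_budget=false, issue_warning=false, lock_door=true, open_valve=false, record_manifest=false, release_detainee=false, sign_sample=false, submit_budget=false, verify_protocol=false); no atom is both obligatory and forbidden, so the set is consistent.

Consistent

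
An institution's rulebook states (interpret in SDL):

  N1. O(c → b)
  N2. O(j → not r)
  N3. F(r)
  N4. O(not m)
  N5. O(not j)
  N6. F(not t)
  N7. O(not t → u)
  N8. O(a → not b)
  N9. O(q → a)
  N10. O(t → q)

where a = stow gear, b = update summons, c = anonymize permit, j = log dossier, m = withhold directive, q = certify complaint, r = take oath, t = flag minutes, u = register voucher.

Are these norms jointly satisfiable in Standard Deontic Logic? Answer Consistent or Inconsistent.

Premise 2 is O(j → not r); even if O(not r) held, inferring O(j) would be affirming the consequent — invalid.
So O(j) is not derivable, and the apparent clash with O(not j) does not arise.
A world satisfying every obligation exists (e.g. a=true, b=false, c=false, j=false, m=false, q=true, r=false, t=true, u=false); no atom is both obligatory and forbidden, so the set is consistent.

Consistent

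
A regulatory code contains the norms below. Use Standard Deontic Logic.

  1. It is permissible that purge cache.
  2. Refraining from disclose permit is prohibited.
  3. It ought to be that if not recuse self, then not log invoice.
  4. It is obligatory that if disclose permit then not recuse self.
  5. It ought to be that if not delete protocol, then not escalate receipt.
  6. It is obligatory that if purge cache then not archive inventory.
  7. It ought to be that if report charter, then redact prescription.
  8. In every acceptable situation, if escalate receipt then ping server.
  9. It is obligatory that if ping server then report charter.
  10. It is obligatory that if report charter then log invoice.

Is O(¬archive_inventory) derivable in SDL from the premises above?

Premise 6 is O(purge_cache → ¬archive_inventory), but O(purge_cache) is not derivable from the premises (the permission P(purge_cache) asserts only ¬O(¬purge_cache), not O(purge_cache)), so it does not yield O(¬archive_inventory).
No other premise forces O(¬archive_inventory). An ideal world satisfying every premise can still have ¬archive_inventory false, so O(¬archive_inventory) is not derivable.

No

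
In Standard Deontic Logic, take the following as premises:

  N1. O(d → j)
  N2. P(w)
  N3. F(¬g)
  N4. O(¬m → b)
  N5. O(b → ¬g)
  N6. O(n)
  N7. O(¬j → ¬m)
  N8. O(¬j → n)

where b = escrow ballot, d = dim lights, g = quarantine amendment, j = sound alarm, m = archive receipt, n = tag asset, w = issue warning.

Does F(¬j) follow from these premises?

Premise 3, F(¬g), is equivalent to O(g).
Premise 5 is O(b → ¬g); contrapositively O(g → ¬b). Since O(g) holds, K gives O(¬b).
Premise 4 is O(¬m → b); contrapositively O(¬b → m). Since O(¬b) holds, K gives O(m).
The contrapositive of premise 7 (O(¬j → ¬m)) is O(m → j), and O(m) is already established, so O(j).
Premises 1, 2, 6, 8 do not contribute to this derivation.
So O(j) holds, i.e. F(¬j). The claim follows.

Yes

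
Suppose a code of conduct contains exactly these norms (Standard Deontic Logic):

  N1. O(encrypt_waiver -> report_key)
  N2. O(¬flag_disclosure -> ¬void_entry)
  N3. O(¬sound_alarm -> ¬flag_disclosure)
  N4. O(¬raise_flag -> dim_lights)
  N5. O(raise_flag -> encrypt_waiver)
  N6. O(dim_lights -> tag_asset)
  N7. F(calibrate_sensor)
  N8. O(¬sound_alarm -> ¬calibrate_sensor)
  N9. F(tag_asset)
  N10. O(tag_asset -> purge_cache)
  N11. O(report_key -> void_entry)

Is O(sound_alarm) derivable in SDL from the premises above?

F(tag_asset) at premise 9 means O(¬tag_asset).
Premise 6, O(dim_lights -> tag_asset), contraposes to O(¬tag_asset -> ¬dim_lights); with O(¬tag_asset) we get O(¬dim_lights).
The contrapositive of premise 4 (O(¬raise_flag -> dim_lights)) is O(¬dim_lights -> raise_flag), and O(¬dim_lights) is already established, so O(raise_flag).
From O(raise_flag) and premise 5, O(raise_flag -> encrypt_waiver), we obtain O(encrypt_waiver).
Applying K to premise 1 (O(encrypt_waiver -> report_key)) and O(encrypt_waiver) yields O(report_key).
Applying K to premise 11 (O(report_key -> void_entry)) and O(report_key) yields O(void_entry).
Premise 2, O(¬flag_disclosure -> ¬void_entry), contraposes to O(void_entry -> flag_disclosure); with O(void_entry) we get O(flag_disclosure).
The contrapositive of premise 3 (O(¬sound_alarm -> ¬flag_disclosure)) is O(flag_disclosure -> sound_alarm), and O(flag_disclosure) is already established, so O(sound_alarm).
Premises 7, 8, 10 do not contribute to this derivation.
So O(sound_alarm) follows.

Yes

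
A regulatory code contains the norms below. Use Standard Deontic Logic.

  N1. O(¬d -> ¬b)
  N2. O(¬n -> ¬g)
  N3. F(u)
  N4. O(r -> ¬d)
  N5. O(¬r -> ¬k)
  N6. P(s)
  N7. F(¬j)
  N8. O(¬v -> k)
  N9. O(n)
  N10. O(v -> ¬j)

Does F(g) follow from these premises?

Premise 2 is O(¬n -> ¬g), but O(¬n) is not derivable from the premises, so it does not yield O(¬g).
No other premise forces O(¬g). An ideal world satisfying every premise can still have g true, so F(g) is not derivable.

No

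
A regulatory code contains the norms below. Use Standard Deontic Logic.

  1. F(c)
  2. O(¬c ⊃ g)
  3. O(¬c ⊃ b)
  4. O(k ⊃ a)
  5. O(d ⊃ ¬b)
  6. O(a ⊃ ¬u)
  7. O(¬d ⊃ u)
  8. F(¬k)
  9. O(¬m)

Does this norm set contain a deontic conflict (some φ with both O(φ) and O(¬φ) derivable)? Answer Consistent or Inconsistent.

Inconsistent

Premise 8 is F(¬k), i.e. O(k).
Premise 4 is O(k ⊃ a); since O(k), deontic closure gives O(a).
From O(a) and premise 6, O(a ⊃ ¬u), we obtain O(¬u).
Premise 7, O(¬d ⊃ u), contraposes to O(¬u ⊃ d); with O(¬u) we get O(d).
Premise 5 is O(d ⊃ ¬b); since O(d), deontic closure gives O(¬b).
The contrapositive of premise 3 (O(¬c ⊃ b)) is O(¬b ⊃ c), and O(¬b) is already established, so O(c).
But premise 1, F(c), means O(¬c).
We now have both O(c) and O(¬c) — c is simultaneously obligatory and forbidden, violating the D-axiom.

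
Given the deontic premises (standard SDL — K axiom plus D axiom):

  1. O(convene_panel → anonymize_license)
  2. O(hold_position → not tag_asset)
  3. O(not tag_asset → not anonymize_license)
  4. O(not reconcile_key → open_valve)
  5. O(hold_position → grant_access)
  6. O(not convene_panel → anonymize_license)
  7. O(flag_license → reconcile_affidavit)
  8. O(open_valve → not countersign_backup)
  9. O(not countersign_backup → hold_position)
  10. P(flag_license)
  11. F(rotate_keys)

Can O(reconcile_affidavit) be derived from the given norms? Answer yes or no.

No

Premise 7 is O(flag_license → reconcile_affidavit), but O(flag_license) is not derivable from the premises (the permission P(flag_license) asserts only not O(not flag_license), not O(flag_license)), so it does not yield O(reconcile_affidavit).
No other premise forces O(reconcile_affidavit). An ideal world satisfying every premise can still have reconcile_affidavit false, so O(reconcile_affidavit) is not derivable.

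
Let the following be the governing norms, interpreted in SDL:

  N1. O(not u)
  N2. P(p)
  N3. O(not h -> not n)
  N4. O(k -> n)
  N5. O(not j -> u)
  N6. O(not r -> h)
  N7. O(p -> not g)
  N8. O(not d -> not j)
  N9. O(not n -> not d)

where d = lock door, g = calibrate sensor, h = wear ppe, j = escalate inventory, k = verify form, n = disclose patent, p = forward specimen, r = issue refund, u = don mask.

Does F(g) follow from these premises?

Premise 7 is O(p -> not g), but O(p) is not derivable from the premises (the permission P(p) asserts only not O(not p), not O(p)), so it does not yield O(not g).
No other premise forces O(not g). An ideal world satisfying every premise can still have g true, so F(g) is not derivable.

No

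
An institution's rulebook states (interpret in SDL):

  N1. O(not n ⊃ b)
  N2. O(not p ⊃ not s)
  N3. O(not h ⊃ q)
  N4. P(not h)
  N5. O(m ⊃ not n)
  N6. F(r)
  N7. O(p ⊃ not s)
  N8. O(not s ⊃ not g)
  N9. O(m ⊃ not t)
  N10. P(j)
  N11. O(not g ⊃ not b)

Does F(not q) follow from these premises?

No

Premise 3 is O(not h ⊃ q), but O(not h) is not derivable from the premises (the permission P(not h) asserts only not O(h), not O(not h)), so it does not yield O(q).
No other premise forces O(q). An ideal world satisfying every premise can still have not q true, so F(not q) is not derivable.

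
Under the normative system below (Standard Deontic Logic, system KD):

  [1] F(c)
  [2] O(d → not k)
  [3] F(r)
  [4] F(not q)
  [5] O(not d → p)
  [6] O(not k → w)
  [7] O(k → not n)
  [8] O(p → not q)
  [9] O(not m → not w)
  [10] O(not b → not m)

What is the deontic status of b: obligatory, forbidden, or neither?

Premise 4, F(not q), is equivalent to O(q).
Premise 8 is O(p → not q); contrapositively O(q → not p). Since O(q) holds, K gives O(not p).
Premise 5 is O(not d → p); contrapositively O(not p → d). Since O(not p) holds, K gives O(d).
From O(d) and premise 2, O(d → not k), we obtain O(not k).
Premise 6 is O(not k → w); since O(not k), deontic closure gives O(w).
Premise 9, O(not m → not w), contraposes to O(w → m); with O(w) we get O(m).
Premise 10, O(not b → not m), contraposes to O(m → b); with O(m) we get O(b).
Premises 1, 3, 7 do not contribute to this derivation.
Hence b is obligatory.

Obligatory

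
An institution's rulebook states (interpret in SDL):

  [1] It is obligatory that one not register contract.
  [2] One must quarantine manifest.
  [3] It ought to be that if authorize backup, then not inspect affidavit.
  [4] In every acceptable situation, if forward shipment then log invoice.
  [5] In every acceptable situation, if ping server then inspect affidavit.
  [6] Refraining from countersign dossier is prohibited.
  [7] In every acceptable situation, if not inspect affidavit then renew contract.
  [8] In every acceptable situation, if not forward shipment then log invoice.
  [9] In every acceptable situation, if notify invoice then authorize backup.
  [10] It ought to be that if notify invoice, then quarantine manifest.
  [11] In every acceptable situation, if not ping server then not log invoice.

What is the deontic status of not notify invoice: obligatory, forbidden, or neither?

Obligatory

Premises 8 and 4 are O(¬forward_shipment → log_invoice) and O(forward_shipment → log_invoice); every ideal world satisfies ¬forward_shipment or forward_shipment, so in either case log_invoice holds — hence O(log_invoice).
The contrapositive of premise 11 (O(¬ping_server → ¬log_invoice)) is O(log_invoice → ping_server), and O(log_invoice) is already established, so O(ping_server).
With premise 5, O(ping_server → inspect_affidavit), the K-axiom yields O(inspect_affidavit).
Premise 3, O(authorize_backup → ¬inspect_affidavit), contraposes to O(inspect_affidavit → ¬authorize_backup); with O(inspect_affidavit) we get O(¬authorize_backup).
Premise 9, O(notify_invoice → authorize_backup), contraposes to O(¬authorize_backup → ¬notify_invoice); with O(¬authorize_backup) we get O(¬notify_invoice).
Premises 1, 2, 6, 7, 10 do not contribute to this derivation.
Hence ¬notify_invoice is obligatory.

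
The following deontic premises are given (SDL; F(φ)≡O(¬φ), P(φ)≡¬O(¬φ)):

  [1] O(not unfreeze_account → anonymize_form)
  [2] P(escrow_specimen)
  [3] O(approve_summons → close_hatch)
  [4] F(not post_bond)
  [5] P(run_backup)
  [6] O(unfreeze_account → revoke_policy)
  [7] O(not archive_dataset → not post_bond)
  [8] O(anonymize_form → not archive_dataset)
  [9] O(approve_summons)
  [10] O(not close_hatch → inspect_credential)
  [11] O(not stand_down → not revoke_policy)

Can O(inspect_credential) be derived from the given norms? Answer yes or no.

No

Premise 10 is O(not close_hatch → inspect_credential), but O(not close_hatch) is not derivable from the premises, so it does not yield O(inspect_credential).
No other premise forces O(inspect_credential). An ideal world satisfying every premise can still have inspect_credential false, so O(inspect_credential) is not derivable.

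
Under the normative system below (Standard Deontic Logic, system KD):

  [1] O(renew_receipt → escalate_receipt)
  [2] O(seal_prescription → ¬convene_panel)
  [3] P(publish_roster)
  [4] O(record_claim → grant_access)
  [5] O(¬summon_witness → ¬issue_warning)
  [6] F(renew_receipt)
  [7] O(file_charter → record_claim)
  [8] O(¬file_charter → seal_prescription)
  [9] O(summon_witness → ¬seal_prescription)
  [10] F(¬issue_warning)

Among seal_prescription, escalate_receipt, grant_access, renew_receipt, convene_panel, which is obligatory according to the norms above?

Premise 10 is F(¬issue_warning), i.e. O(issue_warning).
Premise 5 is O(¬summon_witness → ¬issue_warning); contrapositively O(issue_warning → summon_witness). Since O(issue_warning) holds, K gives O(summon_witness).
From O(summon_witness) and premise 9, O(summon_witness → ¬seal_prescription), we obtain O(¬seal_prescription).
Premise 8 is O(¬file_charter → seal_prescription); contrapositively O(¬seal_prescription → file_charter). Since O(¬seal_prescription) holds, K gives O(file_charter).
Premise 7 is O(file_charter → record_claim); since O(file_charter), deontic closure gives O(record_claim).
Applying K to premise 4 (O(record_claim → grant_access)) and O(record_claim) yields O(grant_access).
So O(grant_access) holds — grant_access is obligatory. None of the other listed options is made obligatory by any chain of premises.

grant_access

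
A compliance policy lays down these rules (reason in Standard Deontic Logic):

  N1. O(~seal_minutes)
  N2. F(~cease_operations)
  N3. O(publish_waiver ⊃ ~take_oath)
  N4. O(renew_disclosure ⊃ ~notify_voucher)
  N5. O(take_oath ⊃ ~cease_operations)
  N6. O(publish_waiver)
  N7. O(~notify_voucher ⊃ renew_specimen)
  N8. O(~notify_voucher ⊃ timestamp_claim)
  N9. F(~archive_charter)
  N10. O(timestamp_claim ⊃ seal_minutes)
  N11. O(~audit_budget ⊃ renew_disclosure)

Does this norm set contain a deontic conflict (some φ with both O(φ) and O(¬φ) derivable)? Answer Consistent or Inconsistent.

Consistent

Premise 5 is O(take_oath ⊃ ~cease_operations), but O(take_oath) is not derivable from the premises, so it does not yield O(~cease_operations).
So O(~cease_operations) is not derivable, and the apparent clash with O(cease_operations) does not arise.
A world satisfying every obligation exists (e.g. archive_charter=true, audit_budget=true, cease_operations=true, notify_voucher=true, publish_waiver=true, renew_disclosure=false, renew_specimen=false, seal_minutes=false, take_oath=false, timestamp_claim=false); no atom is both obligatory and forbidden, so the set is consistent.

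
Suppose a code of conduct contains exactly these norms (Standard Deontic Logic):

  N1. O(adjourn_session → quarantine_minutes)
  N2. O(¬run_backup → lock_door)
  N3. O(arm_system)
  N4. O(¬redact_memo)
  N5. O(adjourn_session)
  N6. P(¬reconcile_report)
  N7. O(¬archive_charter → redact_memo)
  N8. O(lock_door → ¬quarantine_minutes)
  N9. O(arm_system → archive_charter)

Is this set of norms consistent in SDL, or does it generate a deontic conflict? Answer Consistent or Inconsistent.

Consistent

Premise 7 is O(¬archive_charter → redact_memo), but O(¬archive_charter) is not derivable from the premises, so it does not yield O(redact_memo).
So O(redact_memo) is not derivable, and the apparent clash with O(¬redact_memo) does not arise.
A world satisfying every obligation exists (e.g. adjourn_session=true, archive_charter=true, arm_system=true, lock_door=false, quarantine_minutes=true, reconcile_report=false, redact_memo=false, run_backup=true); no atom is both obligatory and forbidden, so the set is consistent.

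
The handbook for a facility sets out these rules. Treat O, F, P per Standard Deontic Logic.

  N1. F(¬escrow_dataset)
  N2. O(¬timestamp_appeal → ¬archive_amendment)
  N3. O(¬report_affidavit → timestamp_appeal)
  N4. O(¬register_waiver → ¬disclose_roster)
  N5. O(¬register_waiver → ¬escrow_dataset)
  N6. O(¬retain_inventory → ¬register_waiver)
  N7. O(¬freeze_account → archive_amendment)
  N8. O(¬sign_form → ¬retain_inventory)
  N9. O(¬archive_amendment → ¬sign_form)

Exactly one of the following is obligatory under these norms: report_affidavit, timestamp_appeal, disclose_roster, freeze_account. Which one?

Premise 1 is F(¬escrow_dataset), i.e. O(escrow_dataset).
Premise 5, O(¬register_waiver → ¬escrow_dataset), contraposes to O(escrow_dataset → register_waiver); with O(escrow_dataset) we get O(register_waiver).
The contrapositive of premise 6 (O(¬retain_inventory → ¬register_waiver)) is O(register_waiver → retain_inventory), and O(register_waiver) is already established, so O(retain_inventory).
Premise 8, O(¬sign_form → ¬retain_inventory), contraposes to O(retain_inventory → sign_form); with O(retain_inventory) we get O(sign_form).
Premise 9 is O(¬archive_amendment → ¬sign_form); contrapositively O(sign_form → archive_amendment). Since O(sign_form) holds, K gives O(archive_amendment).
The contrapositive of premise 2 (O(¬timestamp_appeal → ¬archive_amendment)) is O(archive_amendment → timestamp_appeal), and O(archive_amendment) is already established, so O(timestamp_appeal).
So O(timestamp_appeal) holds — timestamp_appeal is obligatory. None of the other listed options is made obligatory by any chain of premises.

timestamp_appeal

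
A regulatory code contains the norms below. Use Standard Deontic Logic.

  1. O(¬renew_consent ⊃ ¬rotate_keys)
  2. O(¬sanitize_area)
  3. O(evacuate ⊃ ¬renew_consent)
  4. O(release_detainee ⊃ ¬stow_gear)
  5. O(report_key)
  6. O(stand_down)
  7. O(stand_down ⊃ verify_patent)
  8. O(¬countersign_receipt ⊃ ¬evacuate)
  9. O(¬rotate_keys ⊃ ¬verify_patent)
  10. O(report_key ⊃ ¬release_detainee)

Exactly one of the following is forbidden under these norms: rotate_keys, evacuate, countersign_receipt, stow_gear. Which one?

evacuate

From premise 6 we have O(stand_down).
From O(stand_down) and premise 7, O(stand_down ⊃ verify_patent), we obtain O(verify_patent).
Premise 9 is O(¬rotate_keys ⊃ ¬verify_patent); contrapositively O(verify_patent ⊃ rotate_keys). Since O(verify_patent) holds, K gives O(rotate_keys).
The contrapositive of premise 1 (O(¬renew_consent ⊃ ¬rotate_keys)) is O(rotate_keys ⊃ renew_consent), and O(rotate_keys) is already established, so O(renew_consent).
Premise 3 is O(evacuate ⊃ ¬renew_consent); contrapositively O(renew_consent ⊃ ¬evacuate). Since O(renew_consent) holds, K gives O(¬evacuate).
So O(¬evacuate) holds, i.e. evacuate is forbidden. None of the other listed options is forbidden under the premises.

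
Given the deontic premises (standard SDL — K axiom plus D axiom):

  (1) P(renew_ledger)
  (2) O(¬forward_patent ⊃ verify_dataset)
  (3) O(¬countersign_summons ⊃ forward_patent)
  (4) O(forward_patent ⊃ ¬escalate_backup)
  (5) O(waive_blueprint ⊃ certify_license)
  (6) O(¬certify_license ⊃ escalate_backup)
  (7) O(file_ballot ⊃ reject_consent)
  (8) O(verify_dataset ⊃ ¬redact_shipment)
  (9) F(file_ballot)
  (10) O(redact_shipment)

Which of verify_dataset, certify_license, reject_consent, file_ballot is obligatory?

certify_license

From premise 10 we have O(redact_shipment).
The contrapositive of premise 8 (O(verify_dataset ⊃ ¬redact_shipment)) is O(redact_shipment ⊃ ¬verify_dataset), and O(redact_shipment) is already established, so O(¬verify_dataset).
Premise 2 is O(¬forward_patent ⊃ verify_dataset); contrapositively O(¬verify_dataset ⊃ forward_patent). Since O(¬verify_dataset) holds, K gives O(forward_patent).
With premise 4, O(forward_patent ⊃ ¬escalate_backup), the K-axiom yields O(¬escalate_backup).
Premise 6 is O(¬certify_license ⊃ escalate_backup); contrapositively O(¬escalate_backup ⊃ certify_license). Since O(¬escalate_backup) holds, K gives O(certify_license).
So O(certify_license) holds — certify_license is obligatory. None of the other listed options is made obligatory by any chain of premises.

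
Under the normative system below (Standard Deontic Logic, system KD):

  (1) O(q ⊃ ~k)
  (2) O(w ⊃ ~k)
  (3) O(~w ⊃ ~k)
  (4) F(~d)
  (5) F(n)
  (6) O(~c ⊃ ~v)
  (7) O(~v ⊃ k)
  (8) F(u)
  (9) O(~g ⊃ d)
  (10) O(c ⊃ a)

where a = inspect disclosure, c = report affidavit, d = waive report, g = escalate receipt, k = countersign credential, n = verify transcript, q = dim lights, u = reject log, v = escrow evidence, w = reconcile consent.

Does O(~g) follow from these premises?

Premise 9 is O(~g ⊃ d); even if O(d) held, inferring O(~g) would be affirming the consequent — invalid.
No other premise forces O(~g). An ideal world satisfying every premise can still have ~g false, so O(~g) is not derivable.

No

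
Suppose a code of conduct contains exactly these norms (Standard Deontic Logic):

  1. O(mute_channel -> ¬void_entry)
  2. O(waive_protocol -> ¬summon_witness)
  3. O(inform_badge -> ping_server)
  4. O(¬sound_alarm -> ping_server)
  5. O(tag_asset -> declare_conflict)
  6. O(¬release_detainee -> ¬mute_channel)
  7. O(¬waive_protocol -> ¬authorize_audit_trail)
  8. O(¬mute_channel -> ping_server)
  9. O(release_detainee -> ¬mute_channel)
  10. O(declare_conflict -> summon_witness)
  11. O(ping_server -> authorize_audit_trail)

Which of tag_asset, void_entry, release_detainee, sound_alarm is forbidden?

Premises 9 and 6 cover both cases: O(release_detainee -> ¬mute_channel) and O(¬release_detainee -> ¬mute_channel). Since release_detainee ∨ ¬release_detainee is a tautology, O(¬mute_channel) follows.
From O(¬mute_channel) and premise 8, O(¬mute_channel -> ping_server), we obtain O(ping_server).
Premise 11 is O(ping_server -> authorize_audit_trail); since O(ping_server), deontic closure gives O(authorize_audit_trail).
Premise 7 is O(¬waive_protocol -> ¬authorize_audit_trail); contrapositively O(authorize_audit_trail -> waive_protocol). Since O(authorize_audit_trail) holds, K gives O(waive_protocol).
Applying K to premise 2 (O(waive_protocol -> ¬summon_witness)) and O(waive_protocol) yields O(¬summon_witness).
Premise 10, O(declare_conflict -> summon_witness), contraposes to O(¬summon_witness -> ¬declare_conflict); with O(¬summon_witness) we get O(¬declare_conflict).
Premise 5, O(tag_asset -> declare_conflict), contraposes to O(¬declare_conflict -> ¬tag_asset); with O(¬declare_conflict) we get O(¬tag_asset).
So O(¬tag_asset) holds, i.e. tag_asset is forbidden. None of the other listed options is forbidden under the premises.

tag_asset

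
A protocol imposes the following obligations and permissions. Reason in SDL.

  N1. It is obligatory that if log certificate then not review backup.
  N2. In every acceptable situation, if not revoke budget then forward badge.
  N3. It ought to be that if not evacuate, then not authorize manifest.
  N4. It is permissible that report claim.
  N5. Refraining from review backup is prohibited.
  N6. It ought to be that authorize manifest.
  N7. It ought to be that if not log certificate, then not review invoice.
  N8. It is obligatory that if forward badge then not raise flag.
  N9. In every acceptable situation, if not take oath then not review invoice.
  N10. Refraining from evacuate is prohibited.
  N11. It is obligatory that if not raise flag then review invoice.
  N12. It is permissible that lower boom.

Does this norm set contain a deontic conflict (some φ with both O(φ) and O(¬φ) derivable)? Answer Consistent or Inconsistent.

Premise 3 is O(¬evacuate → ¬authorize_manifest), but O(¬evacuate) is not derivable from the premises, so it does not yield O(¬authorize_manifest).
So O(¬authorize_manifest) is not derivable, and the apparent clash with O(authorize_manifest) does not arise.
A world satisfying every obligation exists (e.g. authorize_manifest=true, evacuate=true, forward_badge=false, log_certificate=false, lower_boom=false, raise_flag=true, report_claim=false, review_backup=true, review_invoice=false, revoke_budget=true, take_oath=false); no atom is both obligatory and forbidden, so the set is consistent.

Consistent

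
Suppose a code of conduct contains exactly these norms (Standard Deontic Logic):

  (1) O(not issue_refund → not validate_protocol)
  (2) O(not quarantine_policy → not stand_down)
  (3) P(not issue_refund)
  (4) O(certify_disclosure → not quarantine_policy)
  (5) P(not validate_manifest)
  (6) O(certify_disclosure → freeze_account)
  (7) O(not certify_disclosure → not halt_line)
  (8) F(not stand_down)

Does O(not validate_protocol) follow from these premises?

Premise 1 is O(not issue_refund → not validate_protocol), but O(not issue_refund) is not derivable from the premises (the permission P(not issue_refund) asserts only not O(issue_refund), not O(not issue_refund)), so it does not yield O(not validate_protocol).
No other premise forces O(not validate_protocol). An ideal world satisfying every premise can still have not validate_protocol false, so O(not validate_protocol) is not derivable.

No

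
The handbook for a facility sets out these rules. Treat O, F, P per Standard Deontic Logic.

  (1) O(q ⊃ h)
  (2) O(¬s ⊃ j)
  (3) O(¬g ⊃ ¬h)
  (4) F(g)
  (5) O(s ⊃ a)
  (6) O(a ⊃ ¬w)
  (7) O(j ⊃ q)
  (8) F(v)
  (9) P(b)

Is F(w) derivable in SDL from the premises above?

Yes

Premise 4, F(g), is equivalent to O(¬g).
Applying K to premise 3 (O(¬g ⊃ ¬h)) and O(¬g) yields O(¬h).
Premise 1, O(q ⊃ h), contraposes to O(¬h ⊃ ¬q); with O(¬h) we get O(¬q).
Premise 7, O(j ⊃ q), contraposes to O(¬q ⊃ ¬j); with O(¬q) we get O(¬j).
Premise 2, O(¬s ⊃ j), contraposes to O(¬j ⊃ s); with O(¬j) we get O(s).
Premise 5 is O(s ⊃ a); since O(s), deontic closure gives O(a).
Premise 6 is O(a ⊃ ¬w); since O(a), deontic closure gives O(¬w).
Premises 8, 9 do not contribute to this derivation.
So O(¬w) holds, i.e. F(w). The claim follows.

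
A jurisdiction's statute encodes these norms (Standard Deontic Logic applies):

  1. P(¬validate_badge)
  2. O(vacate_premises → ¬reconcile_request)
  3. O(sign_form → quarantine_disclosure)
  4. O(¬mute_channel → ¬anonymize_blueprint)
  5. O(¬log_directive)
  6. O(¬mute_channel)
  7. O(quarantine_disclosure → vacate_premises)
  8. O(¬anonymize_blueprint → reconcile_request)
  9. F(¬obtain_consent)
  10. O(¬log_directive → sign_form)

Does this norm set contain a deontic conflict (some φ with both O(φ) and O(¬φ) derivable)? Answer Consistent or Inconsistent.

Premise 6 gives O(¬mute_channel).
Applying K to premise 4 (O(¬mute_channel → ¬anonymize_blueprint)) and O(¬mute_channel) yields O(¬anonymize_blueprint).
From O(¬anonymize_blueprint) and premise 8, O(¬anonymize_blueprint → reconcile_request), we obtain O(reconcile_request).
The contrapositive of premise 2 (O(vacate_premises → ¬reconcile_request)) is O(reconcile_request → ¬vacate_premises), and O(reconcile_request) is already established, so O(¬vacate_premises).
Premise 7 is O(quarantine_disclosure → vacate_premises); contrapositively O(¬vacate_premises → ¬quarantine_disclosure). Since O(¬vacate_premises) holds, K gives O(¬quarantine_disclosure).
Premise 3 is O(sign_form → quarantine_disclosure); contrapositively O(¬quarantine_disclosure → ¬sign_form). Since O(¬quarantine_disclosure) holds, K gives O(¬sign_form).
The contrapositive of premise 10 (O(¬log_directive → sign_form)) is O(¬sign_form → log_directive), and O(¬sign_form) is already established, so O(log_directive).
Yet premise 5 states O(¬log_directive).
We now have both O(log_directive) and O(¬log_directive) — log_directive is simultaneously obligatory and forbidden, violating the D-axiom.

Inconsistent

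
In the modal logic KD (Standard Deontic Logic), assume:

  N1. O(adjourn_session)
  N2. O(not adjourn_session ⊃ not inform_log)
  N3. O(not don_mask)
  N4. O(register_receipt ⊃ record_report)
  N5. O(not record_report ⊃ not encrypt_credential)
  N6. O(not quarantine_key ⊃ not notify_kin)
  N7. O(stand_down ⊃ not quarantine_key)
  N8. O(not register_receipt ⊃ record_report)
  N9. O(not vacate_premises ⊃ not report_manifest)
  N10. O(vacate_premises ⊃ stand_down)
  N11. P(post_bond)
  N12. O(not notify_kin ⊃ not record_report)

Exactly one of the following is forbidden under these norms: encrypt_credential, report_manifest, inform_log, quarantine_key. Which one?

Premises 4 and 8 are O(register_receipt ⊃ record_report) and O(not register_receipt ⊃ record_report); every ideal world satisfies register_receipt or not register_receipt, so in either case record_report holds — hence O(record_report).
The contrapositive of premise 12 (O(not notify_kin ⊃ not record_report)) is O(record_report ⊃ notify_kin), and O(record_report) is already established, so O(notify_kin).
The contrapositive of premise 6 (O(not quarantine_key ⊃ not notify_kin)) is O(notify_kin ⊃ quarantine_key), and O(notify_kin) is already established, so O(quarantine_key).
Premise 7, O(stand_down ⊃ not quarantine_key), contraposes to O(quarantine_key ⊃ not stand_down); with O(quarantine_key) we get O(not stand_down).
The contrapositive of premise 10 (O(vacate_premises ⊃ stand_down)) is O(not stand_down ⊃ not vacate_premises), and O(not stand_down) is already established, so O(not vacate_premises).
Premise 9 is O(not vacate_premises ⊃ not report_manifest); since O(not vacate_premises), deontic closure gives O(not report_manifest).
So O(not report_manifest) holds, i.e. report_manifest is forbidden. None of the other listed options is forbidden under the premises.

report_manifest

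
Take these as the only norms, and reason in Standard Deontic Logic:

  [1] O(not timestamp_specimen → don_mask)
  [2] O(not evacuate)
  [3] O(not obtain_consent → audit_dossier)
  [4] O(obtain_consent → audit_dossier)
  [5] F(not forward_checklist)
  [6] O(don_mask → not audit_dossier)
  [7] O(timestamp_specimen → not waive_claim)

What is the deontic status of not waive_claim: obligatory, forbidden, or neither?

Premises 3 and 4 cover both cases: O(not obtain_consent → audit_dossier) and O(obtain_consent → audit_dossier). Since not obtain_consent ∨ obtain_consent is a tautology, O(audit_dossier) follows.
Premise 6 is O(don_mask → not audit_dossier); contrapositively O(audit_dossier → not don_mask). Since O(audit_dossier) holds, K gives O(not don_mask).
Premise 1 is O(not timestamp_specimen → don_mask); contrapositively O(not don_mask → timestamp_specimen). Since O(not don_mask) holds, K gives O(timestamp_specimen).
From O(timestamp_specimen) and premise 7, O(timestamp_specimen → not waive_claim), we obtain O(not waive_claim).
Premises 2, 5 do not contribute to this derivation.
Hence not waive_claim is obligatory.

Obligatory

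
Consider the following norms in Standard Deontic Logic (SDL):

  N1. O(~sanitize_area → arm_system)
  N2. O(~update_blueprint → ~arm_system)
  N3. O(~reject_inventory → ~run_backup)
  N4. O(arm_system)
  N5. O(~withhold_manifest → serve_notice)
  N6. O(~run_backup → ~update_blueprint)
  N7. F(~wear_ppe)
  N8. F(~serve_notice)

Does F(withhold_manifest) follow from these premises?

No

Premise 5 is O(~withhold_manifest → serve_notice); even if O(serve_notice) held, inferring O(~withhold_manifest) would be affirming the consequent — invalid.
No other premise forces O(~withhold_manifest). An ideal world satisfying every premise can still have withhold_manifest true, so F(withhold_manifest) is not derivable.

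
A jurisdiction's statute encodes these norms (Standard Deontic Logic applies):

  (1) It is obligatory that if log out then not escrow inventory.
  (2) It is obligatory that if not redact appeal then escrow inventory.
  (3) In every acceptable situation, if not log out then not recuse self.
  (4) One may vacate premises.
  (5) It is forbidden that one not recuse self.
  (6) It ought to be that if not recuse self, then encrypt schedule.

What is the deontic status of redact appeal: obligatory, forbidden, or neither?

Obligatory

F(¬recuse_self) at premise 5 means O(recuse_self).
Premise 3 is O(¬log_out → ¬recuse_self); contrapositively O(recuse_self → log_out). Since O(recuse_self) holds, K gives O(log_out).
From O(log_out) and premise 1, O(log_out → ¬escrow_inventory), we obtain O(¬escrow_inventory).
The contrapositive of premise 2 (O(¬redact_appeal → escrow_inventory)) is O(¬escrow_inventory → redact_appeal), and O(¬escrow_inventory) is already established, so O(redact_appeal).
Premises 4, 6 do not contribute to this derivation.
Hence redact_appeal is obligatory.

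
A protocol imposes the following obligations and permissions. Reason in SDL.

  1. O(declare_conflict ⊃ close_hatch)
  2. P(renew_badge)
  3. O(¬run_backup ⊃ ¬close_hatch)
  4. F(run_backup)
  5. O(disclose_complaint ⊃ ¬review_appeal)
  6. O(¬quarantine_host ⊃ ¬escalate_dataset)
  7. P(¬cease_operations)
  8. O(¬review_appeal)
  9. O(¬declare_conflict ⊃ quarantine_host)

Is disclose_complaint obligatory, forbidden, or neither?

Premise 5 is O(disclose_complaint ⊃ ¬review_appeal); even if O(¬review_appeal) held, inferring O(disclose_complaint) would be affirming the consequent — invalid.
No premise or chain of K-axiom applications forces O(disclose_complaint), and none forces O(¬disclose_complaint). So disclose_complaint is neither obligatory nor forbidden under these norms.

Neither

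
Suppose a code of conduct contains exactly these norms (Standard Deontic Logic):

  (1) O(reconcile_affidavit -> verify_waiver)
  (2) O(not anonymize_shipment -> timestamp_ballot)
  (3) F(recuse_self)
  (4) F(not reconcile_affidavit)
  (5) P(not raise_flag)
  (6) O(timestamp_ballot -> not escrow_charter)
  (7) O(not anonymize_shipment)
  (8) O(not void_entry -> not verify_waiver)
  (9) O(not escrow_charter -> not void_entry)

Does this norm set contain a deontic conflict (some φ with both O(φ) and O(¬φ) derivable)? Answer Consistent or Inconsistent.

Inconsistent

F(not reconcile_affidavit) at premise 4 means O(reconcile_affidavit).
With premise 1, O(reconcile_affidavit -> verify_waiver), the K-axiom yields O(verify_waiver).
Premise 8, O(not void_entry -> not verify_waiver), contraposes to O(verify_waiver -> void_entry); with O(verify_waiver) we get O(void_entry).
Premise 9, O(not escrow_charter -> not void_entry), contraposes to O(void_entry -> escrow_charter); with O(void_entry) we get O(escrow_charter).
Premise 6 is O(timestamp_ballot -> not escrow_charter); contrapositively O(escrow_charter -> not timestamp_ballot). Since O(escrow_charter) holds, K gives O(not timestamp_ballot).
Premise 2 is O(not anonymize_shipment -> timestamp_ballot); contrapositively O(not timestamp_ballot -> anonymize_shipment). Since O(not timestamp_ballot) holds, K gives O(anonymize_shipment).
But premise 7 directly asserts O(not anonymize_shipment).
We now have both O(anonymize_shipment) and O(not anonymize_shipment) — anonymize_shipment is simultaneously obligatory and forbidden, violating the D-axiom.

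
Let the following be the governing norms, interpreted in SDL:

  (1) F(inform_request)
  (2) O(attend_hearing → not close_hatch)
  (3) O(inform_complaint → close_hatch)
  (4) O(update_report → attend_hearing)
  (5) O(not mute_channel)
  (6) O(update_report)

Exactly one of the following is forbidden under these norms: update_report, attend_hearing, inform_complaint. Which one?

inform_complaint

Premise 6 gives O(update_report).
Applying K to premise 4 (O(update_report → attend_hearing)) and O(update_report) yields O(attend_hearing).
Premise 2 is O(attend_hearing → not close_hatch); since O(attend_hearing), deontic closure gives O(not close_hatch).
The contrapositive of premise 3 (O(inform_complaint → close_hatch)) is O(not close_hatch → not inform_complaint), and O(not close_hatch) is already established, so O(not inform_complaint).
So O(not inform_complaint) holds, i.e. inform_complaint is forbidden. None of the other listed options is forbidden under the premises.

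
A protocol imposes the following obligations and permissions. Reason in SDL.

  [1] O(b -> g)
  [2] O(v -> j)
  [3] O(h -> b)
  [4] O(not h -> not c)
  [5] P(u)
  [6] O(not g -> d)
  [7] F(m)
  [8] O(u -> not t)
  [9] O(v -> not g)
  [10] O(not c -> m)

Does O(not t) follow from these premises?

Premise 8 is O(u -> not t), but O(u) is not derivable from the premises (the permission P(u) asserts only not O(not u), not O(u)), so it does not yield O(not t).
No other premise forces O(not t). An ideal world satisfying every premise can still have not t false, so O(not t) is not derivable.

No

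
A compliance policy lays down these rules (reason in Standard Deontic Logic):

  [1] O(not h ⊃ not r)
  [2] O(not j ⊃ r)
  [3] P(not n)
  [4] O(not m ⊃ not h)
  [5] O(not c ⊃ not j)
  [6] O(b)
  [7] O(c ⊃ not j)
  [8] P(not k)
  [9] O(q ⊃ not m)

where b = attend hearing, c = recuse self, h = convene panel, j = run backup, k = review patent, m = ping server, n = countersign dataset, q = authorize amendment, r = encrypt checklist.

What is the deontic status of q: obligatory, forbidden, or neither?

Forbidden

By case analysis on not c: premise 5 gives O(not c ⊃ not j) and premise 7 gives O(c ⊃ not j), so O(not j) either way.
From O(not j) and premise 2, O(not j ⊃ r), we obtain O(r).
Premise 1, O(not h ⊃ not r), contraposes to O(r ⊃ h); with O(r) we get O(h).
Premise 4, O(not m ⊃ not h), contraposes to O(h ⊃ m); with O(h) we get O(m).
The contrapositive of premise 9 (O(q ⊃ not m)) is O(m ⊃ not q), and O(m) is already established, so O(not q).
Premises 3, 6, 8 do not contribute to this derivation.
Thus O(not q), which is F(q): q is forbidden.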